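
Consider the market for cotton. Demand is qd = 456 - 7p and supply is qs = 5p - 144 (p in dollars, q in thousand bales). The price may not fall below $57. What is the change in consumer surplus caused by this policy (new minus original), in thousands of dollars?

-570.5

Equilibrium: 456 - 7p = 5p - 144, so 600 = 12p and p* = 50, q* = 106.
The floor of 57 is above the equilibrium price 50, so it binds.
At p = 57: qd = 456 - 7·57 = 57 and qs = 5·57 - 144 = 141.
Consumer surplus without the control is ½ · (456/7 - 50) · 106 = 5618/7.
With the floor, consumers buy 57 units at 57, so CS = ½ · (456/7 - 57) · 57 = 3249/14.
Change in consumer surplus = 3249/14 - 5618/7 = -570.5.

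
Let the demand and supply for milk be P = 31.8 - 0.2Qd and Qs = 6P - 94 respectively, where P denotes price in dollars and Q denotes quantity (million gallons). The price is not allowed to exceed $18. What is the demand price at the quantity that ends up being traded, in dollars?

29

Rearranging demand gives Qd = 159 - 5P. Setting quantity demanded equal to quantity supplied, 159 - 5P = 6P - 94, gives P* = 23 and Q* = 44.
Since 18 < 23, the ceiling is binding.
At P = 18: Qd = 159 - 5·18 = 69 and Qs = 6·18 - 94 = 14.
Only 14 units reach the market. On the demand curve, the marginal buyer's willingness to pay at Q = 14 is (159 - 14)/5 = 29.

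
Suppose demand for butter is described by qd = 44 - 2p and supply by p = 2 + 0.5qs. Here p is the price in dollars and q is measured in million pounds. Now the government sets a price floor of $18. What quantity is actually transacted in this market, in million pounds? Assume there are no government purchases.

8

Rearranging supply gives qs = 2p - 4. Without the control the market clears where 44 - 2p = 2p - 4, i.e. p* = 12 and q* = 20.
Since 18 > 12, the floor is binding.
At p = 18: qd = 44 - 2·18 = 8 and qs = 2·18 - 4 = 32.
The quantity actually transacted is the short side, demand: 8.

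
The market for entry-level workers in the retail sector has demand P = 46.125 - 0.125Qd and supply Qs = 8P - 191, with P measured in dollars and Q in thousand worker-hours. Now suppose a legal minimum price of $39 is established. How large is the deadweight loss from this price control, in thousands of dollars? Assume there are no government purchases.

128

Rearranging demand gives Qd = 369 - 8P. Setting quantity demanded equal to quantity supplied, 369 - 8P = 8P - 191, gives P* = 35 and Q* = 89.
Because the floor (39) lies above the market-clearing price, it is binding.
At P = 39: Qd = 369 - 8·39 = 57 and Qs = 8·39 - 191 = 121.
Quantity traded falls to 57. At Q = 57 the demand price is (369 - 57)/8 = 39 and the supply price is (191 + 57)/8 = 31.
Deadweight loss = ½ · (39 - 31) · (89 - 57) = ½ · 8 · 32 = 128.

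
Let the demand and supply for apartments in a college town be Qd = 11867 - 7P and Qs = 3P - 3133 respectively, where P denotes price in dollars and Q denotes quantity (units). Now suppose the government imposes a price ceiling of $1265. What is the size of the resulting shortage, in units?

Without the control the market clears where 11867 - 7P = 3P - 3133, i.e. P* = 1500 and Q* = 1367.
The ceiling of 1265 is below the equilibrium price 1500, so it binds.
At P = 1265: Qd = 11867 - 7·1265 = 3012 and Qs = 3·1265 - 3133 = 662.
Shortage = Qd - Qs = 3012 - 662 = 2350.

2350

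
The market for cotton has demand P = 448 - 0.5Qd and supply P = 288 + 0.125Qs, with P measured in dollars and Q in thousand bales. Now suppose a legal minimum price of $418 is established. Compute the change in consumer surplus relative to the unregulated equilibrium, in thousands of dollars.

-15484

Rearranging demand gives Qd = 896 - 2P; rearranging supply gives Qs = 8P - 2304. Setting quantity demanded equal to quantity supplied, 896 - 2P = 8P - 2304, gives P* = 320 and Q* = 256.
Since 418 > 320, the floor is binding.
At P = 418: Qd = 896 - 2·418 = 60 and Qs = 8·418 - 2304 = 1040.
Consumer surplus without the control is ½ · (448 - 320) · 256 = 16384.
With the floor, consumers buy 60 units at 418, so CS = ½ · (448 - 418) · 60 = 900.
Change in consumer surplus = 900 - 16384 = -15484.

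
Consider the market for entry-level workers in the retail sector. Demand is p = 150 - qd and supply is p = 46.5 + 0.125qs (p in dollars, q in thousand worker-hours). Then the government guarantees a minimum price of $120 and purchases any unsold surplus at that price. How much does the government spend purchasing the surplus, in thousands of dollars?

Rearranging demand gives qd = 150 - p; rearranging supply gives qs = 8p - 372. Without the control the market clears where 150 - p = 8p - 372, i.e. p* = 58 and q* = 92.
Since 120 > 58, the floor is binding.
At p = 120: qd = 150 - 120 = 30 and qs = 8·120 - 372 = 588.
Surplus = qs - qd = 558.
Government expenditure = surplus × support price = 558 × 120 = 66960.

66960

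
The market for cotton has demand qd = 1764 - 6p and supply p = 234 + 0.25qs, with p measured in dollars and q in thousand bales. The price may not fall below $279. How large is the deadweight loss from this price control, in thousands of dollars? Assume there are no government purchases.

607.5

Rearranging supply gives qs = 4p - 936. Setting quantity demanded equal to quantity supplied, 1764 - 6p = 4p - 936, gives p* = 270 and q* = 144.
The floor of 279 is above the equilibrium price 270, so it binds.
At p = 279: qd = 1764 - 6·279 = 90 and qs = 4·279 - 936 = 180.
Quantity traded falls to 90. At q = 90 the demand price is (1764 - 90)/6 = 279 and the supply price is (936 + 90)/4 = 256.5.
Deadweight loss = ½ · (279 - 256.5) · (144 - 90) = ½ · 22.5 · 54 = 607.5.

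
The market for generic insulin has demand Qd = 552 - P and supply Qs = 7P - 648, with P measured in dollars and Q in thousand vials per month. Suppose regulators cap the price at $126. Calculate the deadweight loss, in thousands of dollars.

In a free market, 552 - P = 7P - 648 gives the equilibrium P* = 150, Q* = 402.
Because the ceiling (126) lies below the market-clearing price, it is binding.
At P = 126: Qd = 552 - 126 = 426 and Qs = 7·126 - 648 = 234.
Quantity traded falls to 234. At Q = 234 the demand price is 552 - 234 = 318 and the supply price is (648 + 234)/7 = 126.
Deadweight loss = ½ · (318 - 126) · (402 - 234) = ½ · 192 · 168 = 16128.

16128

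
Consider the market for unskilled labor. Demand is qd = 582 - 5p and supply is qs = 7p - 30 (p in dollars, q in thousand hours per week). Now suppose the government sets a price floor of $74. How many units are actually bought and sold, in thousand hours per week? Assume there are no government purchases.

212

Equilibrium: 582 - 5p = 7p - 30, so 612 = 12p and p* = 51, q* = 327.
Since 74 > 51, the floor is binding.
At p = 74: qd = 582 - 5·74 = 212 and qs = 7·74 - 30 = 488.
The quantity actually transacted is the short side, demand: 212.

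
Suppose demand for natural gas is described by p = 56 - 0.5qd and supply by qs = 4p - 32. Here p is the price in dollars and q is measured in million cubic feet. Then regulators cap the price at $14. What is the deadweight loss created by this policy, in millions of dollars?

600

Rearranging demand gives qd = 112 - 2p. Equilibrium: 112 - 2p = 4p - 32, so 144 = 6p and p* = 24, q* = 64.
The ceiling of 14 is below the equilibrium price 24, so it binds.
At p = 14: qd = 112 - 2·14 = 84 and qs = 4·14 - 32 = 24.
Quantity traded falls to 24. At q = 24 the demand price is (112 - 24)/2 = 44 and the supply price is (32 + 24)/4 = 14.
Deadweight loss = ½ · (44 - 14) · (64 - 24) = ½ · 30 · 40 = 600.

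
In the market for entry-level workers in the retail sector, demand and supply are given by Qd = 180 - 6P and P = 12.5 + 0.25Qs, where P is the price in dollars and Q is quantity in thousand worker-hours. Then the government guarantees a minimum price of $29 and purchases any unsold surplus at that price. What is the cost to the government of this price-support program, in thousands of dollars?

Rearranging supply gives Qs = 4P - 50. Without the control the market clears where 180 - 6P = 4P - 50, i.e. P* = 23 and Q* = 42.
The floor of 29 is above the equilibrium price 23, so it binds.
At P = 29: Qd = 180 - 6·29 = 6 and Qs = 4·29 - 50 = 66.
Surplus = Qs - Qd = 60.
Government expenditure = surplus × support price = 60 × 29 = 1740.

1740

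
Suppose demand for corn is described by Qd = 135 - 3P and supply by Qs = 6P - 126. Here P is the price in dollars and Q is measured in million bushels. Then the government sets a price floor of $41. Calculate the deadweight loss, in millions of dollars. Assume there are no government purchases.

324

Without the control the market clears where 135 - 3P = 6P - 126, i.e. P* = 29 and Q* = 48.
The floor of 41 is above the equilibrium price 29, so it binds.
At P = 41: Qd = 135 - 3·41 = 12 and Qs = 6·41 - 126 = 120.
Quantity traded falls to 12. At Q = 12 the demand price is (135 - 12)/3 = 41 and the supply price is (126 + 12)/6 = 23.
Deadweight loss = ½ · (41 - 23) · (48 - 12) = ½ · 18 · 36 = 324.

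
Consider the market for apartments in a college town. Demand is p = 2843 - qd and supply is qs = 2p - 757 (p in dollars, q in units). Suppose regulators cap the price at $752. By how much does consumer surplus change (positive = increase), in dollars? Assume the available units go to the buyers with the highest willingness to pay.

Rearranging demand gives qd = 2843 - p. Without the control the market clears where 2843 - p = 2p - 757, i.e. p* = 1200 and q* = 1643.
Because the ceiling (752) lies below the market-clearing price, it is binding.
At p = 752: qd = 2843 - 752 = 2091 and qs = 2·752 - 757 = 747.
Consumer surplus without the control is ½ · (2843 - 1200) · 1643 = 1349724.5.
With the ceiling, 747 units are sold at 752 (assume they go to the highest-value buyers). The demand price at q = 747 is 2096, so CS = ½ · [(2843 - 752) + (2096 - 752)] · 747 = 1282972.5.
Change in consumer surplus = 1282972.5 - 1349724.5 = -66752.

-66752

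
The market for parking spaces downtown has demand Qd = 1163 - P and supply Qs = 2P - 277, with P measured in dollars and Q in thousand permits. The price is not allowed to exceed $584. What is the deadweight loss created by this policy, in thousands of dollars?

0

Setting quantity demanded equal to quantity supplied, 1163 - P = 2P - 277, gives P* = 480 and Q* = 683.
Since 584 is above P* = 480, the ceiling does not bind and the free-market outcome prevails.
Since the control does not bind, no trades are prevented and deadweight loss is zero.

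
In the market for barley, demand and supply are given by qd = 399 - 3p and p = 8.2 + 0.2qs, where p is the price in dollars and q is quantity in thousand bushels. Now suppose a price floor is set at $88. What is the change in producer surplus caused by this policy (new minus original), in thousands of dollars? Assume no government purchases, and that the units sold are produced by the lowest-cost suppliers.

Rearranging supply gives qs = 5p - 41. Without the control the market clears where 399 - 3p = 5p - 41, i.e. p* = 55 and q* = 234.
Since 88 > 55, the floor is binding.
At p = 88: qd = 399 - 3·88 = 135 and qs = 5·88 - 41 = 399.
Producer surplus without the control is ½ · (55 - 8.2) · 234 = 5475.6.
With the floor, 135 units are sold at 88. The supply price at q = 135 is 35.2, so PS = ½ · [(88 - 8.2) + (88 - 35.2)] · 135 = 8950.5.
Change in producer surplus = 8950.5 - 5475.6 = 3474.9.

3474.9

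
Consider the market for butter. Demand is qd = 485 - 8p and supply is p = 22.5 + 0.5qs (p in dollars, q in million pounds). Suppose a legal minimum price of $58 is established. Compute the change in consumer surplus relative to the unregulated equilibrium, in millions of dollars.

-205

Rearranging supply gives qs = 2p - 45. Setting quantity demanded equal to quantity supplied, 485 - 8p = 2p - 45, gives p* = 53 and q* = 61.
Since 58 > 53, the floor is binding.
At p = 58: qd = 485 - 8·58 = 21 and qs = 2·58 - 45 = 71.
Consumer surplus without the control is ½ · (60.625 - 53) · 61 = 232.5625.
With the floor, consumers buy 21 units at 58, so CS = ½ · (60.625 - 58) · 21 = 27.5625.
Change in consumer surplus = 27.5625 - 232.5625 = -205.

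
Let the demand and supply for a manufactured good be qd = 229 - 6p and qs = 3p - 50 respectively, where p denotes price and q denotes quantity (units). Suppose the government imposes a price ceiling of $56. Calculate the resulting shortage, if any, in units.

Equilibrium: 229 - 6p = 3p - 50, so 279 = 9p and p* = 31, q* = 43.
Since 56 is above p* = 31, the ceiling does not bind and the free-market outcome prevails.
Since the control does not bind, there is no shortage.

0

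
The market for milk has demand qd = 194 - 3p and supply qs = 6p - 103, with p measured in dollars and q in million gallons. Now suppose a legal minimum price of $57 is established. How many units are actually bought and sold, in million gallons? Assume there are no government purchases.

23

Setting quantity demanded equal to quantity supplied, 194 - 3p = 6p - 103, gives p* = 33 and q* = 95.
The floor of 57 is above the equilibrium price 33, so it binds.
At p = 57: qd = 194 - 3·57 = 23 and qs = 6·57 - 103 = 239.
The quantity actually transacted is the short side, demand: 23.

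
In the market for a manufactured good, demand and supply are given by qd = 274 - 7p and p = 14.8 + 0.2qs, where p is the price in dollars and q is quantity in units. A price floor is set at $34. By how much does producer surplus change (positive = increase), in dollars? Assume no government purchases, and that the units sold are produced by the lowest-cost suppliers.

Rearranging supply gives qs = 5p - 74. Setting quantity demanded equal to quantity supplied, 274 - 7p = 5p - 74, gives p* = 29 and q* = 71.
Because the floor (34) lies above the market-clearing price, it is binding.
At p = 34: qd = 274 - 7·34 = 36 and qs = 5·34 - 74 = 96.
Producer surplus without the control is ½ · (29 - 14.8) · 71 = 504.1.
With the floor, 36 units are sold at 34. The supply price at q = 36 is 22, so PS = ½ · [(34 - 14.8) + (34 - 22)] · 36 = 561.6.
Change in producer surplus = 561.6 - 504.1 = 57.5.

57.5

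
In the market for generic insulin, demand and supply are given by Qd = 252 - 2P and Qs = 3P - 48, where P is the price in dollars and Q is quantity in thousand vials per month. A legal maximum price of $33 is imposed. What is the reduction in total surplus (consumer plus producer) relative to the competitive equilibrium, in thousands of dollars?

In a free market, 252 - 2P = 3P - 48 gives the equilibrium P* = 60, Q* = 132.
The ceiling of 33 is below the equilibrium price 60, so it binds.
At P = 33: Qd = 252 - 2·33 = 186 and Qs = 3·33 - 48 = 51.
Quantity traded falls to 51. At Q = 51 the demand price is (252 - 51)/2 = 100.5 and the supply price is (48 + 51)/3 = 33.
Deadweight loss = ½ · (100.5 - 33) · (132 - 51) = ½ · 67.5 · 81 = 2733.75.

2733.75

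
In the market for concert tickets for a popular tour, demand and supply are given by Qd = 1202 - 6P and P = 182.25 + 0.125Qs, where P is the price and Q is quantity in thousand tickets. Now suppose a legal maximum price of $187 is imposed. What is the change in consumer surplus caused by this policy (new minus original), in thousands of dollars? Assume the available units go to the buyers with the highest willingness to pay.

66

Rearranging supply gives Qs = 8P - 1458. Without the control the market clears where 1202 - 6P = 8P - 1458, i.e. P* = 190 and Q* = 62.
Because the ceiling (187) lies below the market-clearing price, it is binding.
At P = 187: Qd = 1202 - 6·187 = 80 and Qs = 8·187 - 1458 = 38.
Consumer surplus without the control is ½ · (601/3 - 190) · 62 = 961/3.
With the ceiling, 38 units are sold at 187 (assume they go to the highest-value buyers). The demand price at Q = 38 is 194, so CS = ½ · [(601/3 - 187) + (194 - 187)] · 38 = 1159/3.
Change in consumer surplus = 1159/3 - 961/3 = 66.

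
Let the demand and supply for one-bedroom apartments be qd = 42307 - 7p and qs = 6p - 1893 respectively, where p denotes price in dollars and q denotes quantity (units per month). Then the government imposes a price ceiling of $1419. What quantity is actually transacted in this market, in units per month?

In a free market, 42307 - 7p = 6p - 1893 gives the equilibrium p* = 3400, q* = 18507.
Because the ceiling (1419) lies below the market-clearing price, it is binding.
At p = 1419: qd = 42307 - 7·1419 = 32374 and qs = 6·1419 - 1893 = 6621.
The quantity actually transacted is the short side, supply: 6621.

6621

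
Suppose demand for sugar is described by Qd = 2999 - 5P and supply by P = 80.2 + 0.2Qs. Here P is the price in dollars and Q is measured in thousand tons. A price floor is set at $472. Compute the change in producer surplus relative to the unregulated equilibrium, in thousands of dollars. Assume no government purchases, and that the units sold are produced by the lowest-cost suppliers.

Rearranging supply gives Qs = 5P - 401. In a free market, 2999 - 5P = 5P - 401 gives the equilibrium P* = 340, Q* = 1299.
Because the floor (472) lies above the market-clearing price, it is binding.
At P = 472: Qd = 2999 - 5·472 = 639 and Qs = 5·472 - 401 = 1959.
Producer surplus without the control is ½ · (340 - 80.2) · 1299 = 168740.1.
With the floor, 639 units are sold at 472. The supply price at Q = 639 is 208, so PS = ½ · [(472 - 80.2) + (472 - 208)] · 639 = 209528.1.
Change in producer surplus = 209528.1 - 168740.1 = 40788.

40788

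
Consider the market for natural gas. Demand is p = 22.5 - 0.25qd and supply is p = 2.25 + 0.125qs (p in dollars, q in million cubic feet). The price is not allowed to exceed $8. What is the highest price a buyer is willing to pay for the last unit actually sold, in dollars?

11

Rearranging demand gives qd = 90 - 4p; rearranging supply gives qs = 8p - 18. Equilibrium: 90 - 4p = 8p - 18, so 108 = 12p and p* = 9, q* = 54.
Because the ceiling (8) lies below the market-clearing price, it is binding.
At p = 8: qd = 90 - 4·8 = 58 and qs = 8·8 - 18 = 46.
Only 46 units reach the market. On the demand curve, the marginal buyer's willingness to pay at q = 46 is (90 - 46)/4 = 11.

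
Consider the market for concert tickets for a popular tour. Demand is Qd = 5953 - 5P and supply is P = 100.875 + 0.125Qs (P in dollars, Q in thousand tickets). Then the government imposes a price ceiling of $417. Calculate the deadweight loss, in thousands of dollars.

110333.6

Rearranging supply gives Qs = 8P - 807. Without the control the market clears where 5953 - 5P = 8P - 807, i.e. P* = 520 and Q* = 3353.
Because the ceiling (417) lies below the market-clearing price, it is binding.
At P = 417: Qd = 5953 - 5·417 = 3868 and Qs = 8·417 - 807 = 2529.
Quantity traded falls to 2529. At Q = 2529 the demand price is (5953 - 2529)/5 = 684.8 and the supply price is (807 + 2529)/8 = 417.
Deadweight loss = ½ · (684.8 - 417) · (3353 - 2529) = ½ · 267.8 · 824 = 110333.6.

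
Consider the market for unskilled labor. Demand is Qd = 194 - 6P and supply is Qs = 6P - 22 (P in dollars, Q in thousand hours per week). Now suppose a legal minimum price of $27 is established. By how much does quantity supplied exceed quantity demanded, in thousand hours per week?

Setting quantity demanded equal to quantity supplied, 194 - 6P = 6P - 22, gives P* = 18 and Q* = 86.
Since 27 > 18, the floor is binding.
At P = 27: Qd = 194 - 6·27 = 32 and Qs = 6·27 - 22 = 140.
Surplus = Qs - Qd = 140 - 32 = 108.

108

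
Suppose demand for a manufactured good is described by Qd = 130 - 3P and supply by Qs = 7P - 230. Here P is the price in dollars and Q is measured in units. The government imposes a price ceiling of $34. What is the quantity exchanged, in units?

Without the control the market clears where 130 - 3P = 7P - 230, i.e. P* = 36 and Q* = 22.
Because the ceiling (34) lies below the market-clearing price, it is binding.
At P = 34: Qd = 130 - 3·34 = 28 and Qs = 7·34 - 230 = 8.
The quantity actually transacted is the short side, supply: 8.

8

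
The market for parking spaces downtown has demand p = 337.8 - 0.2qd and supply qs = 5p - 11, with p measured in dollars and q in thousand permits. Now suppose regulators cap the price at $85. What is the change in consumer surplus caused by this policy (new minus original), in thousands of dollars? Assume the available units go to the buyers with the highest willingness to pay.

17127.5

Rearranging demand gives qd = 1689 - 5p. In a free market, 1689 - 5p = 5p - 11 gives the equilibrium p* = 170, q* = 839.
Since 85 < 170, the ceiling is binding.
At p = 85: qd = 1689 - 5·85 = 1264 and qs = 5·85 - 11 = 414.
Consumer surplus without the control is ½ · (337.8 - 170) · 839 = 70392.1.
With the ceiling, 414 units are sold at 85 (assume they go to the highest-value buyers). The demand price at q = 414 is 255, so CS = ½ · [(337.8 - 85) + (255 - 85)] · 414 = 87519.6.
Change in consumer surplus = 87519.6 - 70392.1 = 17127.5.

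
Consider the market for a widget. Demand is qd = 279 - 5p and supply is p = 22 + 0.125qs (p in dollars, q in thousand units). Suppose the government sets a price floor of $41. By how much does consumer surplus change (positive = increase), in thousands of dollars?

Rearranging supply gives qs = 8p - 176. Setting quantity demanded equal to quantity supplied, 279 - 5p = 8p - 176, gives p* = 35 and q* = 104.
Because the floor (41) lies above the market-clearing price, it is binding.
At p = 41: qd = 279 - 5·41 = 74 and qs = 8·41 - 176 = 152.
Consumer surplus without the control is ½ · (55.8 - 35) · 104 = 1081.6.
With the floor, consumers buy 74 units at 41, so CS = ½ · (55.8 - 41) · 74 = 547.6.
Change in consumer surplus = 547.6 - 1081.6 = -534.

-534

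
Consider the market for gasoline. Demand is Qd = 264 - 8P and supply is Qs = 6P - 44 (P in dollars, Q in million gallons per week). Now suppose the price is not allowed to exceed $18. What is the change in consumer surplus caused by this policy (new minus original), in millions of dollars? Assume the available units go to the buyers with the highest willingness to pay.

In a free market, 264 - 8P = 6P - 44 gives the equilibrium P* = 22, Q* = 88.
Since 18 < 22, the ceiling is binding.
At P = 18: Qd = 264 - 8·18 = 120 and Qs = 6·18 - 44 = 64.
Consumer surplus without the control is ½ · (33 - 22) · 88 = 484.
With the ceiling, 64 units are sold at 18 (assume they go to the highest-value buyers). The demand price at Q = 64 is 25, so CS = ½ · [(33 - 18) + (25 - 18)] · 64 = 704.
Change in consumer surplus = 704 - 484 = 220.

220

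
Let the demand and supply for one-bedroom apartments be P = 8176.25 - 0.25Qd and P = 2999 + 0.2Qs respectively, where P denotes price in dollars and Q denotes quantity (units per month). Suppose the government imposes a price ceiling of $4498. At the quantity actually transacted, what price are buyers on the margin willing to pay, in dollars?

6302.5

Rearranging demand gives Qd = 32705 - 4P; rearranging supply gives Qs = 5P - 14995. In a free market, 32705 - 4P = 5P - 14995 gives the equilibrium P* = 5300, Q* = 11505.
Since 4498 < 5300, the ceiling is binding.
At P = 4498: Qd = 32705 - 4·4498 = 14713 and Qs = 5·4498 - 14995 = 7495.
Only 7495 units reach the market. On the demand curve, the marginal buyer's willingness to pay at Q = 7495 is (32705 - 7495)/4 = 6302.5.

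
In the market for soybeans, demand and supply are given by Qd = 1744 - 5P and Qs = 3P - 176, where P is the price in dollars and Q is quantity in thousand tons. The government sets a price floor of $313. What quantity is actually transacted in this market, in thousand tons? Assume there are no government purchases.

Without the control the market clears where 1744 - 5P = 3P - 176, i.e. P* = 240 and Q* = 544.
Since 313 > 240, the floor is binding.
At P = 313: Qd = 1744 - 5·313 = 179 and Qs = 3·313 - 176 = 763.
The quantity actually transacted is the short side, demand: 179.

179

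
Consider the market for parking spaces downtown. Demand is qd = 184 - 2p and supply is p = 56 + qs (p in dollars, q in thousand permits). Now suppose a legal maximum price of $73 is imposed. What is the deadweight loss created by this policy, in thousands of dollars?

Rearranging supply gives qs = p - 56. In a free market, 184 - 2p = p - 56 gives the equilibrium p* = 80, q* = 24.
Because the ceiling (73) lies below the market-clearing price, it is binding.
At p = 73: qd = 184 - 2·73 = 38 and qs = 73 - 56 = 17.
Quantity traded falls to 17. At q = 17 the demand price is (184 - 17)/2 = 83.5 and the supply price is 56 + 17 = 73.
Deadweight loss = ½ · (83.5 - 73) · (24 - 17) = ½ · 10.5 · 7 = 36.75.

36.75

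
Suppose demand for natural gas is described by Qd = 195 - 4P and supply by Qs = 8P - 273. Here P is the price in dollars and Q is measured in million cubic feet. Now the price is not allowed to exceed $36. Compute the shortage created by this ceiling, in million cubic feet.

36

Equilibrium: 195 - 4P = 8P - 273, so 468 = 12P and P* = 39, Q* = 39.
Since 36 < 39, the ceiling is binding.
At P = 36: Qd = 195 - 4·36 = 51 and Qs = 8·36 - 273 = 15.
Shortage = Qd - Qs = 51 - 15 = 36.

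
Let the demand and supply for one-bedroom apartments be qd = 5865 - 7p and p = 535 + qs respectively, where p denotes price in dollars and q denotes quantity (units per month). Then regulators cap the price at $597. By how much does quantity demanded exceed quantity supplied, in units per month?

1624

Rearranging supply gives qs = p - 535. In a free market, 5865 - 7p = p - 535 gives the equilibrium p* = 800, q* = 265.
Because the ceiling (597) lies below the market-clearing price, it is binding.
At p = 597: qd = 5865 - 7·597 = 1686 and qs = 597 - 535 = 62.
Shortage = qd - qs = 1686 - 62 = 1624.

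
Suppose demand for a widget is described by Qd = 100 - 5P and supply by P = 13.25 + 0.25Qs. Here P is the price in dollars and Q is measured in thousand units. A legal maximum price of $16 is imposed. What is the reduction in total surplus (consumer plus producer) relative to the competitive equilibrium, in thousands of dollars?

Rearranging supply gives Qs = 4P - 53. Setting quantity demanded equal to quantity supplied, 100 - 5P = 4P - 53, gives P* = 17 and Q* = 15.
Since 16 < 17, the ceiling is binding.
At P = 16: Qd = 100 - 5·16 = 20 and Qs = 4·16 - 53 = 11.
Quantity traded falls to 11. At Q = 11 the demand price is (100 - 11)/5 = 17.8 and the supply price is (53 + 11)/4 = 16.
Deadweight loss = ½ · (17.8 - 16) · (15 - 11) = ½ · 1.8 · 4 = 3.6.

3.6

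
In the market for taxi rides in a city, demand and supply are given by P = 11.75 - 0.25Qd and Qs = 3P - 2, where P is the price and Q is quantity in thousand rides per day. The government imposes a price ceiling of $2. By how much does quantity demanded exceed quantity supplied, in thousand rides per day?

35

Rearranging demand gives Qd = 47 - 4P. Equilibrium: 47 - 4P = 3P - 2, so 49 = 7P and P* = 7, Q* = 19.
Since 2 < 7, the ceiling is binding.
At P = 2: Qd = 47 - 4·2 = 39 and Qs = 3·2 - 2 = 4.
Shortage = Qd - Qs = 39 - 4 = 35.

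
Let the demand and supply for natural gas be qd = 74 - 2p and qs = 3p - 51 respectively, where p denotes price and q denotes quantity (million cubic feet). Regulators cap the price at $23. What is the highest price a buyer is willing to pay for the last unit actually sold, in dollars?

Without the control the market clears where 74 - 2p = 3p - 51, i.e. p* = 25 and q* = 24.
The ceiling of 23 is below the equilibrium price 25, so it binds.
At p = 23: qd = 74 - 2·23 = 28 and qs = 3·23 - 51 = 18.
Only 18 units reach the market. On the demand curve, the marginal buyer's willingness to pay at q = 18 is (74 - 18)/2 = 28.

28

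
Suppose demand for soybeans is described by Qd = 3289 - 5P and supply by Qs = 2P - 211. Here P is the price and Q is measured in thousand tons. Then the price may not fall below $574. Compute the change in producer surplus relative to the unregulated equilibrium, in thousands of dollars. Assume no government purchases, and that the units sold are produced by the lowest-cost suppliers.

Setting quantity demanded equal to quantity supplied, 3289 - 5P = 2P - 211, gives P* = 500 and Q* = 789.
Since 574 > 500, the floor is binding.
At P = 574: Qd = 3289 - 5·574 = 419 and Qs = 2·574 - 211 = 937.
Producer surplus without the control is ½ · (500 - 105.5) · 789 = 155630.25.
With the floor, 419 units are sold at 574. The supply price at Q = 419 is 315, so PS = ½ · [(574 - 105.5) + (574 - 315)] · 419 = 152411.25.
Change in producer surplus = 152411.25 - 155630.25 = -3219.

-3219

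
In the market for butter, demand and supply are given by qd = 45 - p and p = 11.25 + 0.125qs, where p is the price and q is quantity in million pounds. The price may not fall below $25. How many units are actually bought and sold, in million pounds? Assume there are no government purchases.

20

Rearranging supply gives qs = 8p - 90. Setting quantity demanded equal to quantity supplied, 45 - p = 8p - 90, gives p* = 15 and q* = 30.
Because the floor (25) lies above the market-clearing price, it is binding.
At p = 25: qd = 45 - 25 = 20 and qs = 8·25 - 90 = 110.
The quantity actually transacted is the short side, demand: 20.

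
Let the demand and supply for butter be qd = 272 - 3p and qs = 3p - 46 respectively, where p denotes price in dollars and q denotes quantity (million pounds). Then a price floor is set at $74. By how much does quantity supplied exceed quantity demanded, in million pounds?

Setting quantity demanded equal to quantity supplied, 272 - 3p = 3p - 46, gives p* = 53 and q* = 113.
Because the floor (74) lies above the market-clearing price, it is binding.
At p = 74: qd = 272 - 3·74 = 50 and qs = 3·74 - 46 = 176.
Surplus = qs - qd = 176 - 50 = 126.

126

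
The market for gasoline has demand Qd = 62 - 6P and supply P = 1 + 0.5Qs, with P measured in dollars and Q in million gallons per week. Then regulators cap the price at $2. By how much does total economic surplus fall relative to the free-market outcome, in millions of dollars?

Rearranging supply gives Qs = 2P - 2. In a free market, 62 - 6P = 2P - 2 gives the equilibrium P* = 8, Q* = 14.
The ceiling of 2 is below the equilibrium price 8, so it binds.
At P = 2: Qd = 62 - 6·2 = 50 and Qs = 2·2 - 2 = 2.
Quantity traded falls to 2. At Q = 2 the demand price is (62 - 2)/6 = 10 and the supply price is (2 + 2)/2 = 2.
Deadweight loss = ½ · (10 - 2) · (14 - 2) = ½ · 8 · 12 = 48.

48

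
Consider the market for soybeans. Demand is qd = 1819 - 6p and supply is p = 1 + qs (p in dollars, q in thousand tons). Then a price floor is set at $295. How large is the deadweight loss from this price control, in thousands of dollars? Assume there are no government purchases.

Rearranging supply gives qs = p - 1. Without the control the market clears where 1819 - 6p = p - 1, i.e. p* = 260 and q* = 259.
The floor of 295 is above the equilibrium price 260, so it binds.
At p = 295: qd = 1819 - 6·295 = 49 and qs = 295 - 1 = 294.
Quantity traded falls to 49. At q = 49 the demand price is (1819 - 49)/6 = 295 and the supply price is 1 + 49 = 50.
Deadweight loss = ½ · (295 - 50) · (259 - 49) = ½ · 245 · 210 = 25725.

25725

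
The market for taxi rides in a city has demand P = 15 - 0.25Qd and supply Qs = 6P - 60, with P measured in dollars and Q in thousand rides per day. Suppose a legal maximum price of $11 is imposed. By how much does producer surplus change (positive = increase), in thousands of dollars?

-9

Rearranging demand gives Qd = 60 - 4P. Without the control the market clears where 60 - 4P = 6P - 60, i.e. P* = 12 and Q* = 12.
Because the ceiling (11) lies below the market-clearing price, it is binding.
At P = 11: Qd = 60 - 4·11 = 16 and Qs = 6·11 - 60 = 6.
Producer surplus without the control is ½ · (12 - 10) · 12 = 12.
With the ceiling, producers sell 6 units at 11, so PS = ½ · (11 - 10) · 6 = 3.
Change in producer surplus = 3 - 12 = -9.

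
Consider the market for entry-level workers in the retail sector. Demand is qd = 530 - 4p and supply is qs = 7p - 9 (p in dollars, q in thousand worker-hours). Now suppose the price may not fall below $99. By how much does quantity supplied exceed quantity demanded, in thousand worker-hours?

550

Without the control the market clears where 530 - 4p = 7p - 9, i.e. p* = 49 and q* = 334.
The floor of 99 is above the equilibrium price 49, so it binds.
At p = 99: qd = 530 - 4·99 = 134 and qs = 7·99 - 9 = 684.
Surplus = qs - qd = 684 - 134 = 550.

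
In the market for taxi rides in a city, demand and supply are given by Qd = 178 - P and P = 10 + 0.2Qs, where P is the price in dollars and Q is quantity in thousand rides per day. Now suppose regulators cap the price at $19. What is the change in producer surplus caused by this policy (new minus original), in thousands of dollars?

Rearranging supply gives Qs = 5P - 50. Setting quantity demanded equal to quantity supplied, 178 - P = 5P - 50, gives P* = 38 and Q* = 140.
Since 19 < 38, the ceiling is binding.
At P = 19: Qd = 178 - 19 = 159 and Qs = 5·19 - 50 = 45.
Producer surplus without the control is ½ · (38 - 10) · 140 = 1960.
With the ceiling, producers sell 45 units at 19, so PS = ½ · (19 - 10) · 45 = 202.5.
Change in producer surplus = 202.5 - 1960 = -1757.5.

-1757.5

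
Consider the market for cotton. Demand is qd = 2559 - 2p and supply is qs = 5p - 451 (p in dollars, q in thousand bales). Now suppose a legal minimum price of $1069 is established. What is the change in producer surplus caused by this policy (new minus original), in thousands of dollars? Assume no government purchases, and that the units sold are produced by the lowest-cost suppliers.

Without the control the market clears where 2559 - 2p = 5p - 451, i.e. p* = 430 and q* = 1699.
Since 1069 > 430, the floor is binding.
At p = 1069: qd = 2559 - 2·1069 = 421 and qs = 5·1069 - 451 = 4894.
Producer surplus without the control is ½ · (430 - 90.2) · 1699 = 288660.1.
With the floor, 421 units are sold at 1069. The supply price at q = 421 is 174.4, so PS = ½ · [(1069 - 90.2) + (1069 - 174.4)] · 421 = 394350.7.
Change in producer surplus = 394350.7 - 288660.1 = 105690.6.

105690.6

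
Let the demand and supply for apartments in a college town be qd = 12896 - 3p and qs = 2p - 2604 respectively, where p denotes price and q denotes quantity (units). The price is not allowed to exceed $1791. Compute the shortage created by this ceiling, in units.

Setting quantity demanded equal to quantity supplied, 12896 - 3p = 2p - 2604, gives p* = 3100 and q* = 3596.
Since 1791 < 3100, the ceiling is binding.
At p = 1791: qd = 12896 - 3·1791 = 7523 and qs = 2·1791 - 2604 = 978.
Shortage = qd - qs = 7523 - 978 = 6545.

6545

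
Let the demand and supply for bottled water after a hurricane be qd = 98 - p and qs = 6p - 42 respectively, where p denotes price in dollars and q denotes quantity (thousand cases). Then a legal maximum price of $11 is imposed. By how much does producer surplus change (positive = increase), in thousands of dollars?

In a free market, 98 - p = 6p - 42 gives the equilibrium p* = 20, q* = 78.
Since 11 < 20, the ceiling is binding.
At p = 11: qd = 98 - 11 = 87 and qs = 6·11 - 42 = 24.
Producer surplus without the control is ½ · (20 - 7) · 78 = 507.
With the ceiling, producers sell 24 units at 11, so PS = ½ · (11 - 7) · 24 = 48.
Change in producer surplus = 48 - 507 = -459.

-459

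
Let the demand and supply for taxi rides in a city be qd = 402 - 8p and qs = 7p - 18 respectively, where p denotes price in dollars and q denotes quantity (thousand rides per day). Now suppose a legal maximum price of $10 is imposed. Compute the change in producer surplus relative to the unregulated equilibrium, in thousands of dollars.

-2070

Without the control the market clears where 402 - 8p = 7p - 18, i.e. p* = 28 and q* = 178.
Since 10 < 28, the ceiling is binding.
At p = 10: qd = 402 - 8·10 = 322 and qs = 7·10 - 18 = 52.
Producer surplus without the control is ½ · (28 - 18/7) · 178 = 15842/7.
With the ceiling, producers sell 52 units at 10, so PS = ½ · (10 - 18/7) · 52 = 1352/7.
Change in producer surplus = 1352/7 - 15842/7 = -2070.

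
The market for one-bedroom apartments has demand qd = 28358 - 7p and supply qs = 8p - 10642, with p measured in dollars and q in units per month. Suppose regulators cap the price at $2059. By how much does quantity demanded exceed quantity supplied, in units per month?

8115

Setting quantity demanded equal to quantity supplied, 28358 - 7p = 8p - 10642, gives p* = 2600 and q* = 10158.
The ceiling of 2059 is below the equilibrium price 2600, so it binds.
At p = 2059: qd = 28358 - 7·2059 = 13945 and qs = 8·2059 - 10642 = 5830.
Shortage = qd - qs = 13945 - 5830 = 8115.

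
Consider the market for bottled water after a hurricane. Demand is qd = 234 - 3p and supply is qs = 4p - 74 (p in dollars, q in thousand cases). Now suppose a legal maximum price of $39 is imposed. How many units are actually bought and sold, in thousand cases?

82

Setting quantity demanded equal to quantity supplied, 234 - 3p = 4p - 74, gives p* = 44 and q* = 102.
Because the ceiling (39) lies below the market-clearing price, it is binding.
At p = 39: qd = 234 - 3·39 = 117 and qs = 4·39 - 74 = 82.
The quantity actually transacted is the short side, supply: 82.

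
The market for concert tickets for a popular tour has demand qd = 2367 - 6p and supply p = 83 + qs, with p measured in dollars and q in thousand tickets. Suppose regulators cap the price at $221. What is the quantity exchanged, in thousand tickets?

138

Rearranging supply gives qs = p - 83. Equilibrium: 2367 - 6p = p - 83, so 2450 = 7p and p* = 350, q* = 267.
The ceiling of 221 is below the equilibrium price 350, so it binds.
At p = 221: qd = 2367 - 6·221 = 1041 and qs = 221 - 83 = 138.
The quantity actually transacted is the short side, supply: 138.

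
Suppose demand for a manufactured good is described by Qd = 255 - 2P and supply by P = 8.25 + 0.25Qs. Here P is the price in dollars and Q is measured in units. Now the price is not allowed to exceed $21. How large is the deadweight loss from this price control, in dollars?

Rearranging supply gives Qs = 4P - 33. Equilibrium: 255 - 2P = 4P - 33, so 288 = 6P and P* = 48, Q* = 159.
Since 21 < 48, the ceiling is binding.
At P = 21: Qd = 255 - 2·21 = 213 and Qs = 4·21 - 33 = 51.
Quantity traded falls to 51. At Q = 51 the demand price is (255 - 51)/2 = 102 and the supply price is (33 + 51)/4 = 21.
Deadweight loss = ½ · (102 - 21) · (159 - 51) = ½ · 81 · 108 = 4374.

4374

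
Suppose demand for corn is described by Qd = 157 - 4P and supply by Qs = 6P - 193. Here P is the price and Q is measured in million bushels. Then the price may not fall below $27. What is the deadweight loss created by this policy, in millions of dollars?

0

In a free market, 157 - 4P = 6P - 193 gives the equilibrium P* = 35, Q* = 17.
Since 27 is below P* = 35, the floor does not bind and the free-market outcome prevails.
Since the control does not bind, no trades are prevented and deadweight loss is zero.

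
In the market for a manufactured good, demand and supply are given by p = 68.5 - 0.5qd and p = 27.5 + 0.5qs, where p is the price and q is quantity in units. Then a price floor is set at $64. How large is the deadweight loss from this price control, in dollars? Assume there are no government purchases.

512

Rearranging demand gives qd = 137 - 2p; rearranging supply gives qs = 2p - 55. Without the control the market clears where 137 - 2p = 2p - 55, i.e. p* = 48 and q* = 41.
Because the floor (64) lies above the market-clearing price, it is binding.
At p = 64: qd = 137 - 2·64 = 9 and qs = 2·64 - 55 = 73.
Quantity traded falls to 9. At q = 9 the demand price is (137 - 9)/2 = 64 and the supply price is (55 + 9)/2 = 32.
Deadweight loss = ½ · (64 - 32) · (41 - 9) = ½ · 32 · 32 = 512.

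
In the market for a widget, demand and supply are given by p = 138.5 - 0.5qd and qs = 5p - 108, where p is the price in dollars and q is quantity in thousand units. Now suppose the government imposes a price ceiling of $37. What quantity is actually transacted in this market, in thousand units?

Rearranging demand gives qd = 277 - 2p. In a free market, 277 - 2p = 5p - 108 gives the equilibrium p* = 55, q* = 167.
The ceiling of 37 is below the equilibrium price 55, so it binds.
At p = 37: qd = 277 - 2·37 = 203 and qs = 5·37 - 108 = 77.
The quantity actually transacted is the short side, supply: 77.

77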